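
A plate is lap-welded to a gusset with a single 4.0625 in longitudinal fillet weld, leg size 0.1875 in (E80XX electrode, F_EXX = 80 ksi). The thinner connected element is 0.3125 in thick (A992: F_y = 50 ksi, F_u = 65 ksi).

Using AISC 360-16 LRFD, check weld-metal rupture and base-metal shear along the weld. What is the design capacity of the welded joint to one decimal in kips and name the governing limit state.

19.4 kips (weld metal governs)

Weld metal: throat = 0.707×0.1875 = 0.13256 in, L = 4.0625 in. φR_n = 0.75 × 0.6 × 80 × 0.13256 × 4.0625 = 19.4 kips.
Base metal shear (0.3125 in plate): yield φR_n = 1.0×0.6×50×0.3125×4.0625 = 38.1 kips; rupture φR_n = 0.75×0.6×65×0.3125×4.0625 = 37.1 kips; take 37.1 kips (rupture).
Governing: min(19.4, 37.1) = 19.4 kips → weld metal.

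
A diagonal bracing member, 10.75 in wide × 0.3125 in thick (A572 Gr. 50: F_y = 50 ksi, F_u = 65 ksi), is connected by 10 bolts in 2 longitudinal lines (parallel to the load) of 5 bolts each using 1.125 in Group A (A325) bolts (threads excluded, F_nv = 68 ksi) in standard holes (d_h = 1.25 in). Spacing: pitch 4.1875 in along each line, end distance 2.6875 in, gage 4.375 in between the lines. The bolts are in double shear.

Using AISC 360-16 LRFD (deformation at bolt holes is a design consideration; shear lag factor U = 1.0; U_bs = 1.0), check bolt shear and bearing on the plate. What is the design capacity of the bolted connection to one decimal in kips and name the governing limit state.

Bolt shear: A_b = π(1.125)²/4 = 0.99402 in². φR_n = 0.75 × 68 × 0.99402 × 10 × 2 = 1013.9 kips.
Bearing (0.3125 in plate, F_u = 65 ksi): end bolts L_c = 2.6875 − 1.25/2 = 2.0625, R_n = min(1.2×2.0625×0.3125×65, 2.4×1.125×0.3125×65) = 50.273 kips/bolt; interior L_c = 4.1875 − 1.25 = 2.9375, R_n = 54.844 kips/bolt. φR_n = 0.75 × (2×50.273 + 8×54.844) = 404.5 kips.
Governing: min(1013.9, 404.5) = 404.5 kips → bearing.

404.5 kips (bearing governs)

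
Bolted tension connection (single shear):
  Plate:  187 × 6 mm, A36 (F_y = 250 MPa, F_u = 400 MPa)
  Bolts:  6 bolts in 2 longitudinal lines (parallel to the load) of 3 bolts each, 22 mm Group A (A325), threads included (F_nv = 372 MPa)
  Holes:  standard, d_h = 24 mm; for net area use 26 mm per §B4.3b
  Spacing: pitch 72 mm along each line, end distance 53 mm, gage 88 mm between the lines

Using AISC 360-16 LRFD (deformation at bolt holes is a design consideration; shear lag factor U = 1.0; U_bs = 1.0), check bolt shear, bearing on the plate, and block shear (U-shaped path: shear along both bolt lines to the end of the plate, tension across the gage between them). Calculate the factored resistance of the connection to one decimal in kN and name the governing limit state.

Bolt shear: A_b = π(22)²/4 = 380.13 mm². φR_n = 0.75 × 372 × 380.13 × 6 × 1 = 636.3 kN.
Bearing (6 mm plate, F_u = 400 MPa): end bolts L_c = 53 − 24/2 = 41, R_n = min(1.2×41×6×400, 2.4×22×6×400) = 118.08 kN/bolt; interior L_c = 72 − 24 = 48, R_n = 126.72 kN/bolt. φR_n = 0.75 × (2×118.08 + 4×126.72) = 557.3 kN.
Block shear: shear path 2×[53+2×72] = 2×197 mm, A_gv = 2364, A_nv = 2×(197 − 2.5×26)×6 = 1584 mm²; tension across gage: (88 − 1×26)×6 = 372 mm². R_n = min(0.6×400×1584, 0.6×250×2364) + 1.0×400×372 = min(380.16, 354.6) + 148.8 = 503.4 kN. φR_n = 0.75 × 503.4 = 377.6 kN.
Governing: min(636.3, 557.3, 377.6) = 377.6 kN → block shear.

377.6 kN (block shear governs)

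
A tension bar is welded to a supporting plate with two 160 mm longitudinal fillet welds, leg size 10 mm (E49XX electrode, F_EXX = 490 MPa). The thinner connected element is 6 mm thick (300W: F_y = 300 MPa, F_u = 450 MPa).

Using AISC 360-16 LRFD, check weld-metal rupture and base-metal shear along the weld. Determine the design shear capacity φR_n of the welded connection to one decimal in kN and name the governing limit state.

Weld metal: throat = 0.707×10 = 7.07 mm, L = 2×160 = 320 mm. φR_n = 0.75 × 0.6 × 490 × 7.07 × 320 = 498.9 kN.
Base metal shear (6 mm plate): yield φR_n = 1.0×0.6×300×6×320 = 345.6 kN; rupture φR_n = 0.75×0.6×450×6×320 = 388.8 kN; take 345.6 kN (yield).
Governing: min(498.9, 345.6) = 345.6 kN → base-metal shear.

345.6 kN (base-metal shear governs)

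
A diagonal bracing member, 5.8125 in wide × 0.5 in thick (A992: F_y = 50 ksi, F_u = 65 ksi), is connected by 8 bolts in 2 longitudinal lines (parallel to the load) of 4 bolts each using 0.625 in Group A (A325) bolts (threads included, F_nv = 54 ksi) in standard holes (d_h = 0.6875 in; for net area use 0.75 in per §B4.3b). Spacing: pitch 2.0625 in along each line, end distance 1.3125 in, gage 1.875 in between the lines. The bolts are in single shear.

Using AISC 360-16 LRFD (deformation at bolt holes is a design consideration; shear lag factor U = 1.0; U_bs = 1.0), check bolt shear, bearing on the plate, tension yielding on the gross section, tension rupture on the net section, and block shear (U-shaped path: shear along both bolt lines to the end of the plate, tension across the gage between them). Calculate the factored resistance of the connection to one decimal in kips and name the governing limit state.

Bolt shear: A_b = π(0.625)²/4 = 0.3068 in². φR_n = 0.75 × 54 × 0.3068 × 8 × 1 = 99.4 kips.
Bearing (0.5 in plate, F_u = 65 ksi): end bolts L_c = 1.3125 − 0.6875/2 = 0.96875, R_n = min(1.2×0.96875×0.5×65, 2.4×0.625×0.5×65) = 37.781 kips/bolt; interior L_c = 2.0625 − 0.6875 = 1.375, R_n = 48.75 kips/bolt. φR_n = 0.75 × (2×37.781 + 6×48.75) = 276.0 kips.
Tension yield (gross): A_g = 5.8125×0.5 = 2.9063 in². φR_n = 0.90 × 50 × 2.9063 = 130.8 kips.
Tension rupture (net): A_n = (5.8125 − 2×0.75)×0.5 = 2.1563 in² (U = 1.0, A_e = A_n). φR_n = 0.75 × 65 × 2.1563 = 105.1 kips.
Block shear: shear path 2×[1.3125+3×2.0625] = 2×7.5 in, A_gv = 7.5, A_nv = 2×(7.5 − 3.5×0.75)×0.5 = 4.875 in²; tension across gage: (1.875 − 1×0.75)×0.5 = 0.5625 in². R_n = min(0.6×65×4.875, 0.6×50×7.5) + 1.0×65×0.5625 = min(190.13, 225) + 36.563 = 226.69 kips. φR_n = 0.75 × 226.69 = 170.0 kips.
Governing: min(99.4, 276.0, 130.8, 105.1, 170.0) = 99.4 kips → bolt shear.

99.4 kips (bolt shear governs)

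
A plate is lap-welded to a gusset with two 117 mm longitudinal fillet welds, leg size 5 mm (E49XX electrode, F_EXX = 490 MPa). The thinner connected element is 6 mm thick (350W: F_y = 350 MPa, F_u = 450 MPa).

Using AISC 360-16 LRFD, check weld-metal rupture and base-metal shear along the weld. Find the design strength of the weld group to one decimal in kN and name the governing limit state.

Weld metal: throat = 0.707×5 = 3.535 mm, L = 2×117 = 234 mm. φR_n = 0.75 × 0.6 × 490 × 3.535 × 234 = 182.4 kN.
Base metal shear (6 mm plate): yield φR_n = 1.0×0.6×350×6×234 = 294.8 kN; rupture φR_n = 0.75×0.6×450×6×234 = 284.3 kN; take 284.3 kN (rupture).
Governing: min(182.4, 284.3) = 182.4 kN → weld metal.

182.4 kN (weld metal governs)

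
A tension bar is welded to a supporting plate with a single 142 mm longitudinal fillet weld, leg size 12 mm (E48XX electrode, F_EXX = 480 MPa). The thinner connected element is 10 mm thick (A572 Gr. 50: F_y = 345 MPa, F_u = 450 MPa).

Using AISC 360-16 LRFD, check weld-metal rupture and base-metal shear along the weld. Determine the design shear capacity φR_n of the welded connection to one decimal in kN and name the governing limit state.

260.2 kN (weld metal governs)

Weld metal: throat = 0.707×12 = 8.484 mm, L = 142 mm. φR_n = 0.75 × 0.6 × 480 × 8.484 × 142 = 260.2 kN.
Base metal shear (10 mm plate): yield φR_n = 1.0×0.6×345×10×142 = 293.9 kN; rupture φR_n = 0.75×0.6×450×10×142 = 287.6 kN; take 287.6 kN (rupture).
Governing: min(260.2, 287.6) = 260.2 kN → weld metal.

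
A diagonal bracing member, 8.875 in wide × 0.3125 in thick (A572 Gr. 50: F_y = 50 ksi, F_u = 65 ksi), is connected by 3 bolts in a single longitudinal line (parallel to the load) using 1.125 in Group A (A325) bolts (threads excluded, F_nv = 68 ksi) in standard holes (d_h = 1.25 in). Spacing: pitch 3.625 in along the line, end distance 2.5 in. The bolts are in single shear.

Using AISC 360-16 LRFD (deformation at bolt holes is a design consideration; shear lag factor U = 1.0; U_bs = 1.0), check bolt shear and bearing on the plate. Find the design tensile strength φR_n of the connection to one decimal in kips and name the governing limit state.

Bolt shear: A_b = π(1.125)²/4 = 0.99402 in². φR_n = 0.75 × 68 × 0.99402 × 3 × 1 = 152.1 kips.
Bearing (0.3125 in plate, F_u = 65 ksi): end bolts L_c = 2.5 − 1.25/2 = 1.875, R_n = min(1.2×1.875×0.3125×65, 2.4×1.125×0.3125×65) = 45.703 kips/bolt; interior L_c = 3.625 − 1.25 = 2.375, R_n = 54.844 kips/bolt. φR_n = 0.75 × (1×45.703 + 2×54.844) = 116.5 kips.
Governing: min(152.1, 116.5) = 116.5 kips → bearing.

116.5 kips (bearing governs)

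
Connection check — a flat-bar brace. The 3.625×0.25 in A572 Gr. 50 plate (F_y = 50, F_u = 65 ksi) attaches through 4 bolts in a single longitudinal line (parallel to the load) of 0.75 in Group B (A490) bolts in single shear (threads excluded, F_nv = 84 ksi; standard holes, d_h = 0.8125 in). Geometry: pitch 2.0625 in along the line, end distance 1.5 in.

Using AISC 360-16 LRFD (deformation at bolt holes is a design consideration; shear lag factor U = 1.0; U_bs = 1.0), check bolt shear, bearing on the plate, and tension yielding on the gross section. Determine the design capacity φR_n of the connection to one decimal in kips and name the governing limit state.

Bolt shear: A_b = π(0.75)²/4 = 0.44179 in². φR_n = 0.75 × 84 × 0.44179 × 4 × 1 = 111.3 kips.
Bearing (0.25 in plate, F_u = 65 ksi): end bolts L_c = 1.5 − 0.8125/2 = 1.09375, R_n = min(1.2×1.09375×0.25×65, 2.4×0.75×0.25×65) = 21.328 kips/bolt; interior L_c = 2.0625 − 0.8125 = 1.25, R_n = 24.375 kips/bolt. φR_n = 0.75 × (1×21.328 + 3×24.375) = 70.8 kips.
Tension yield (gross): A_g = 3.625×0.25 = 0.90625 in². φR_n = 0.90 × 50 × 0.90625 = 40.8 kips.
Governing: min(111.3, 70.8, 40.8) = 40.8 kips → gross-section yield.

40.8 kips (gross-section yield governs)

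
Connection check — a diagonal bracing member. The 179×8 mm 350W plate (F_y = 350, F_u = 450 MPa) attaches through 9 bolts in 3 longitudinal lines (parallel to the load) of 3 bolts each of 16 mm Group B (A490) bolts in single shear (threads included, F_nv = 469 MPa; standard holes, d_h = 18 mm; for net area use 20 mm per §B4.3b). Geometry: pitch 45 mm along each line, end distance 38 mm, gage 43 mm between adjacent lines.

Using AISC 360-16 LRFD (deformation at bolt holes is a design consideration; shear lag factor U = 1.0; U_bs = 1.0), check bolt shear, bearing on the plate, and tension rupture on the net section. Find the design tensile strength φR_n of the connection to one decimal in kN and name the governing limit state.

321.3 kN (net-section rupture governs)

Bolt shear: A_b = π(16)²/4 = 201.06 mm². φR_n = 0.75 × 469 × 201.06 × 9 × 1 = 636.5 kN.
Bearing (8 mm plate, F_u = 450 MPa): end bolts L_c = 38 − 18/2 = 29, R_n = min(1.2×29×8×450, 2.4×16×8×450) = 125.28 kN/bolt; interior L_c = 45 − 18 = 27, R_n = 116.64 kN/bolt. φR_n = 0.75 × (3×125.28 + 6×116.64) = 806.8 kN.
Tension rupture (net): A_n = (179 − 3×20)×8 = 952 mm² (U = 1.0, A_e = A_n). φR_n = 0.75 × 450 × 952 = 321.3 kN.
Governing: min(636.5, 806.8, 321.3) = 321.3 kN → net-section rupture.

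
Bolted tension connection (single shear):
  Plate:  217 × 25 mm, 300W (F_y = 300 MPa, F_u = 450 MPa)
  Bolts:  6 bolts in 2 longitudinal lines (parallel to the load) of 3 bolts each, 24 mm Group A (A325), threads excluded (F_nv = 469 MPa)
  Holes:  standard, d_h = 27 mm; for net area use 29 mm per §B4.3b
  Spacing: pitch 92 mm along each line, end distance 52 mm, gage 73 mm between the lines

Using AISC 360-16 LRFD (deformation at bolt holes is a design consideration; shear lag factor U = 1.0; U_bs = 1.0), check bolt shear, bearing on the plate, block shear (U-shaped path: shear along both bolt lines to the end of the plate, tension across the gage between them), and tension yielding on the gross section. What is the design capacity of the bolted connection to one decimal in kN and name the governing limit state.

Bolt shear: A_b = π(24)²/4 = 452.39 mm². φR_n = 0.75 × 469 × 452.39 × 6 × 1 = 954.8 kN.
Bearing (25 mm plate, F_u = 450 MPa): end bolts L_c = 52 − 27/2 = 38.5, R_n = min(1.2×38.5×25×450, 2.4×24×25×450) = 519.75 kN/bolt; interior L_c = 92 − 27 = 65, R_n = 648 kN/bolt. φR_n = 0.75 × (2×519.75 + 4×648) = 2723.6 kN.
Block shear: shear path 2×[52+2×92] = 2×236 mm, A_gv = 11800, A_nv = 2×(236 − 2.5×29)×25 = 8175 mm²; tension across gage: (73 − 1×29)×25 = 1100 mm². R_n = min(0.6×450×8175, 0.6×300×11800) + 1.0×450×1100 = min(2207.3, 2124) + 495 = 2619 kN. φR_n = 0.75 × 2619 = 1964.3 kN.
Tension yield (gross): A_g = 217×25 = 5425 mm². φR_n = 0.90 × 300 × 5425 = 1464.8 kN.
Governing: min(954.8, 2723.6, 1964.3, 1464.8) = 954.8 kN → bolt shear.

954.8 kN (bolt shear governs)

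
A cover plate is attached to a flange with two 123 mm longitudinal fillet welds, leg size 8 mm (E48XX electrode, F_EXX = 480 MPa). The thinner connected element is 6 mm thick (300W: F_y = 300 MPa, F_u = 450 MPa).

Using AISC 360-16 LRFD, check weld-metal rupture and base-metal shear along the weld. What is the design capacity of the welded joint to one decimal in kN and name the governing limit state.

Weld metal: throat = 0.707×8 = 5.656 mm, L = 2×123 = 246 mm. φR_n = 0.75 × 0.6 × 480 × 5.656 × 246 = 300.5 kN.
Base metal shear (6 mm plate): yield φR_n = 1.0×0.6×300×6×246 = 265.7 kN; rupture φR_n = 0.75×0.6×450×6×246 = 298.9 kN; take 265.7 kN (yield).
Governing: min(300.5, 265.7) = 265.7 kN → base-metal shear.

265.7 kN (base-metal shear governs)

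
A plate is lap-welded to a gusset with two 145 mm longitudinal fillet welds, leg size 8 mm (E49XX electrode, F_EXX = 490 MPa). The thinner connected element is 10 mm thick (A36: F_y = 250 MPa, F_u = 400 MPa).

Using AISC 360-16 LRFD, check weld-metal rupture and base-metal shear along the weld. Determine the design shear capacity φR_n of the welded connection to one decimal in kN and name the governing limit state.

Weld metal: throat = 0.707×8 = 5.656 mm, L = 2×145 = 290 mm. φR_n = 0.75 × 0.6 × 490 × 5.656 × 290 = 361.7 kN.
Base metal shear (10 mm plate): yield φR_n = 1.0×0.6×250×10×290 = 435.0 kN; rupture φR_n = 0.75×0.6×400×10×290 = 522.0 kN; take 435.0 kN (yield).
Governing: min(361.7, 435.0) = 361.7 kN → weld metal.

361.7 kN (weld metal governs)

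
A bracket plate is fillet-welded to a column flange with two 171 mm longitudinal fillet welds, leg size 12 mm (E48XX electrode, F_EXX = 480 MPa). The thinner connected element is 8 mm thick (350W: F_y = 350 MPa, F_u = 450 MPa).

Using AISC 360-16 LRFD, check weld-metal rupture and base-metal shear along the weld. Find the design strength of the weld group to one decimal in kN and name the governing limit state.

554.0 kN (base-metal shear governs)

Weld metal: throat = 0.707×12 = 8.484 mm, L = 2×171 = 342 mm. φR_n = 0.75 × 0.6 × 480 × 8.484 × 342 = 626.7 kN.
Base metal shear (8 mm plate): yield φR_n = 1.0×0.6×350×8×342 = 574.6 kN; rupture φR_n = 0.75×0.6×450×8×342 = 554.0 kN; take 554.0 kN (rupture).
Governing: min(626.7, 554.0) = 554.0 kN → base-metal shear.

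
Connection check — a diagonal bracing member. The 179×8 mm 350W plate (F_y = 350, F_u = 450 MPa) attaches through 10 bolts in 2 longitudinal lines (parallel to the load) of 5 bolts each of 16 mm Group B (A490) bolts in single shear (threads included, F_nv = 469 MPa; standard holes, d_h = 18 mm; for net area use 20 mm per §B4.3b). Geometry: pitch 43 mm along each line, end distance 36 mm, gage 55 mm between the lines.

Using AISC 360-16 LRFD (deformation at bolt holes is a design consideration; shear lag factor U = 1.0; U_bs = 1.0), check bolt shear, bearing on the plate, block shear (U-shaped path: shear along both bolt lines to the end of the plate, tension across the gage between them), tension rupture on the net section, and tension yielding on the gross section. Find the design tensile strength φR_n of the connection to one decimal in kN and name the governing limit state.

375.3 kN (net-section rupture governs)

Bolt shear: A_b = π(16)²/4 = 201.06 mm². φR_n = 0.75 × 469 × 201.06 × 10 × 1 = 707.2 kN.
Bearing (8 mm plate, F_u = 450 MPa): end bolts L_c = 36 − 18/2 = 27, R_n = min(1.2×27×8×450, 2.4×16×8×450) = 116.64 kN/bolt; interior L_c = 43 − 18 = 25, R_n = 108 kN/bolt. φR_n = 0.75 × (2×116.64 + 8×108) = 823.0 kN.
Block shear: shear path 2×[36+4×43] = 2×208 mm, A_gv = 3328, A_nv = 2×(208 − 4.5×20)×8 = 1888 mm²; tension across gage: (55 − 1×20)×8 = 280 mm². R_n = min(0.6×450×1888, 0.6×350×3328) + 1.0×450×280 = min(509.76, 698.88) + 126 = 635.76 kN. φR_n = 0.75 × 635.76 = 476.8 kN.
Tension rupture (net): A_n = (179 − 2×20)×8 = 1112 mm² (U = 1.0, A_e = A_n). φR_n = 0.75 × 450 × 1112 = 375.3 kN.
Tension yield (gross): A_g = 179×8 = 1432 mm². φR_n = 0.90 × 350 × 1432 = 451.1 kN.
Governing: min(707.2, 823.0, 476.8, 375.3, 451.1) = 375.3 kN → net-section rupture.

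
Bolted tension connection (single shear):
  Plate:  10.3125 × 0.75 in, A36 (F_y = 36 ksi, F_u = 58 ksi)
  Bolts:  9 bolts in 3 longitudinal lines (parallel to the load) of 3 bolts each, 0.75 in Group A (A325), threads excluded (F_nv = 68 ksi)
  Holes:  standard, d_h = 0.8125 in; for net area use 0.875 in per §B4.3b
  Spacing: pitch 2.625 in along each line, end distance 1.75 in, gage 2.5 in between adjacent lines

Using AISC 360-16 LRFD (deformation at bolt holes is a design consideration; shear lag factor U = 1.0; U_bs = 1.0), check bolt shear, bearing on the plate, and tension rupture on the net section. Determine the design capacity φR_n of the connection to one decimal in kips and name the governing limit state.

Bolt shear: A_b = π(0.75)²/4 = 0.44179 in². φR_n = 0.75 × 68 × 0.44179 × 9 × 1 = 202.8 kips.
Bearing (0.75 in plate, F_u = 58 ksi): end bolts L_c = 1.75 − 0.8125/2 = 1.34375, R_n = min(1.2×1.34375×0.75×58, 2.4×0.75×0.75×58) = 70.144 kips/bolt; interior L_c = 2.625 − 0.8125 = 1.8125, R_n = 78.3 kips/bolt. φR_n = 0.75 × (3×70.144 + 6×78.3) = 510.2 kips.
Tension rupture (net): A_n = (10.3125 − 3×0.875)×0.75 = 5.7656 in² (U = 1.0, A_e = A_n). φR_n = 0.75 × 58 × 5.7656 = 250.8 kips.
Governing: min(202.8, 510.2, 250.8) = 202.8 kips → bolt shear.

202.8 kips (bolt shear governs)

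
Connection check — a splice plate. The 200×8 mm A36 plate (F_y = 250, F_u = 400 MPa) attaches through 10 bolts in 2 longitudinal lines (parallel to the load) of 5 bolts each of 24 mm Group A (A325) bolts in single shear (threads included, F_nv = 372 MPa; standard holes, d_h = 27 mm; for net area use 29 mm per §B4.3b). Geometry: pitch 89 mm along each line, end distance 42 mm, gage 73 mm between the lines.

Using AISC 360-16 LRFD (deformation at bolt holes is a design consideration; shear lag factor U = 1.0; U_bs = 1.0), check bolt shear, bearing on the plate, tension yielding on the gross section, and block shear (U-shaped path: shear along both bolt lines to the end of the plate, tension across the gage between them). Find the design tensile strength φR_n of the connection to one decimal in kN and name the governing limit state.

360.0 kN (gross-section yield governs)

Bolt shear: A_b = π(24)²/4 = 452.39 mm². φR_n = 0.75 × 372 × 452.39 × 10 × 1 = 1262.2 kN.
Bearing (8 mm plate, F_u = 400 MPa): end bolts L_c = 42 − 27/2 = 28.5, R_n = min(1.2×28.5×8×400, 2.4×24×8×400) = 109.44 kN/bolt; interior L_c = 89 − 27 = 62, R_n = 184.32 kN/bolt. φR_n = 0.75 × (2×109.44 + 8×184.32) = 1270.1 kN.
Tension yield (gross): A_g = 200×8 = 1600 mm². φR_n = 0.90 × 250 × 1600 = 360.0 kN.
Block shear: shear path 2×[42+4×89] = 2×398 mm, A_gv = 6368, A_nv = 2×(398 − 4.5×29)×8 = 4280 mm²; tension across gage: (73 − 1×29)×8 = 352 mm². R_n = min(0.6×400×4280, 0.6×250×6368) + 1.0×400×352 = min(1027.2, 955.2) + 140.8 = 1096 kN. φR_n = 0.75 × 1096 = 822.0 kN.
Governing: min(1262.2, 1270.1, 360.0, 822.0) = 360.0 kN → gross-section yield.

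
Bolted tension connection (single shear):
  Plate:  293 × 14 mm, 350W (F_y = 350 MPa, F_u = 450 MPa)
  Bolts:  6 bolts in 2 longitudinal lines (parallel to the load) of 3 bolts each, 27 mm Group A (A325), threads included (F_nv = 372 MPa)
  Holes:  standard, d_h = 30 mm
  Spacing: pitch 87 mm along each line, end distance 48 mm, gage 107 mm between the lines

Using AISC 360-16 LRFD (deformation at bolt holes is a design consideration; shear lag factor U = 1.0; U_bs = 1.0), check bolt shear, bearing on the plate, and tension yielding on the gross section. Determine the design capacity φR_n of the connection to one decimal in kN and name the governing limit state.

Bolt shear: A_b = π(27)²/4 = 572.56 mm². φR_n = 0.75 × 372 × 572.56 × 6 × 1 = 958.5 kN.
Bearing (14 mm plate, F_u = 450 MPa): end bolts L_c = 48 − 30/2 = 33, R_n = min(1.2×33×14×450, 2.4×27×14×450) = 249.48 kN/bolt; interior L_c = 87 − 30 = 57, R_n = 408.24 kN/bolt. φR_n = 0.75 × (2×249.48 + 4×408.24) = 1598.9 kN.
Tension yield (gross): A_g = 293×14 = 4102 mm². φR_n = 0.90 × 350 × 4102 = 1292.1 kN.
Governing: min(958.5, 1598.9, 1292.1) = 958.5 kN → bolt shear.

958.5 kN (bolt shear governs)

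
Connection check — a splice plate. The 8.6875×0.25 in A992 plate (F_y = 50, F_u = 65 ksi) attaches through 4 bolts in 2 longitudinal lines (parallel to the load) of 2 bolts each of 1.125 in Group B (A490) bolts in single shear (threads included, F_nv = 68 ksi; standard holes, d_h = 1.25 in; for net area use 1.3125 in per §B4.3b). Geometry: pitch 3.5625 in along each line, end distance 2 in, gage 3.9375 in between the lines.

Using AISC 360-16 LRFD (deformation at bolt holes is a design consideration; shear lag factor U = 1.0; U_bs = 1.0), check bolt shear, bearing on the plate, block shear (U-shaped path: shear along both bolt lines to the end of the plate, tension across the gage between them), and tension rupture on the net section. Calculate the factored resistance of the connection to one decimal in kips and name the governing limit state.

73.9 kips (net-section rupture governs)

Bolt shear: A_b = π(1.125)²/4 = 0.99402 in². φR_n = 0.75 × 68 × 0.99402 × 4 × 1 = 202.8 kips.
Bearing (0.25 in plate, F_u = 65 ksi): end bolts L_c = 2 − 1.25/2 = 1.375, R_n = min(1.2×1.375×0.25×65, 2.4×1.125×0.25×65) = 26.813 kips/bolt; interior L_c = 3.5625 − 1.25 = 2.3125, R_n = 43.875 kips/bolt. φR_n = 0.75 × (2×26.813 + 2×43.875) = 106.0 kips.
Block shear: shear path 2×[2+1×3.5625] = 2×5.5625 in, A_gv = 2.7813, A_nv = 2×(5.5625 − 1.5×1.3125)×0.25 = 1.7969 in²; tension across gage: (3.9375 − 1×1.3125)×0.25 = 0.65625 in². R_n = min(0.6×65×1.7969, 0.6×50×2.7813) + 1.0×65×0.65625 = min(70.079, 83.439) + 42.656 = 112.74 kips. φR_n = 0.75 × 112.74 = 84.6 kips.
Tension rupture (net): A_n = (8.6875 − 2×1.3125)×0.25 = 1.5156 in² (U = 1.0, A_e = A_n). φR_n = 0.75 × 65 × 1.5156 = 73.9 kips.
Governing: min(202.8, 106.0, 84.6, 73.9) = 73.9 kips → net-section rupture.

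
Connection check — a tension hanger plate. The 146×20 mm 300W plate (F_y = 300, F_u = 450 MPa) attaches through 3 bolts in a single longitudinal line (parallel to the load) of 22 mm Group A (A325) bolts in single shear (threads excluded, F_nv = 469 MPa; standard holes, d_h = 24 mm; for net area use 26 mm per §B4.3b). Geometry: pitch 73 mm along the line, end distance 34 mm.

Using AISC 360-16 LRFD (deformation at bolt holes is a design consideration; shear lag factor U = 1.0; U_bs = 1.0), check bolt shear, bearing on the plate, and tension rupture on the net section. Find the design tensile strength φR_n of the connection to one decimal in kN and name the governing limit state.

401.1 kN (bolt shear governs)

Bolt shear: A_b = π(22)²/4 = 380.13 mm². φR_n = 0.75 × 469 × 380.13 × 3 × 1 = 401.1 kN.
Bearing (20 mm plate, F_u = 450 MPa): end bolts L_c = 34 − 24/2 = 22, R_n = min(1.2×22×20×450, 2.4×22×20×450) = 237.6 kN/bolt; interior L_c = 73 − 24 = 49, R_n = 475.2 kN/bolt. φR_n = 0.75 × (1×237.6 + 2×475.2) = 891.0 kN.
Tension rupture (net): A_n = (146 − 1×26)×20 = 2400 mm² (U = 1.0, A_e = A_n). φR_n = 0.75 × 450 × 2400 = 810.0 kN.
Governing: min(401.1, 891.0, 810.0) = 401.1 kN → bolt shear.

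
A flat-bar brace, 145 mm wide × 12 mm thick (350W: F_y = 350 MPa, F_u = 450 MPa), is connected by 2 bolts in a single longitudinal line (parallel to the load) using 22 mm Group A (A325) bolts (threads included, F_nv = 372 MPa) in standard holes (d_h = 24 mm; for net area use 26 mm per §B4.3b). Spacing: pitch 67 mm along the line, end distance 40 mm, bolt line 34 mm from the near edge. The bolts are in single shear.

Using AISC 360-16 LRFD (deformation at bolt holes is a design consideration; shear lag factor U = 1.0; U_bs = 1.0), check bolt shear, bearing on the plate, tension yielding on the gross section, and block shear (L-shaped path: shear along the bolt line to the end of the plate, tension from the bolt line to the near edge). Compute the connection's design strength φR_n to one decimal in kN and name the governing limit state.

212.1 kN (bolt shear governs)

Bolt shear: A_b = π(22)²/4 = 380.13 mm². φR_n = 0.75 × 372 × 380.13 × 2 × 1 = 212.1 kN.
Bearing (12 mm plate, F_u = 450 MPa): end bolts L_c = 40 − 24/2 = 28, R_n = min(1.2×28×12×450, 2.4×22×12×450) = 181.44 kN/bolt; interior L_c = 67 − 24 = 43, R_n = 278.64 kN/bolt. φR_n = 0.75 × (1×181.44 + 1×278.64) = 345.1 kN.
Tension yield (gross): A_g = 145×12 = 1740 mm². φR_n = 0.90 × 350 × 1740 = 548.1 kN.
Block shear: shear path 1×[40+1×67] = 1×107 mm, A_gv = 1284, A_nv = 1×(107 − 1.5×26)×12 = 816 mm²; tension to near edge: (34 − 0.5×26)×12 = 252 mm². R_n = min(0.6×450×816, 0.6×350×1284) + 1.0×450×252 = min(220.32, 269.64) + 113.4 = 333.72 kN. φR_n = 0.75 × 333.72 = 250.3 kN.
Governing: min(212.1, 345.1, 548.1, 250.3) = 212.1 kN → bolt shear.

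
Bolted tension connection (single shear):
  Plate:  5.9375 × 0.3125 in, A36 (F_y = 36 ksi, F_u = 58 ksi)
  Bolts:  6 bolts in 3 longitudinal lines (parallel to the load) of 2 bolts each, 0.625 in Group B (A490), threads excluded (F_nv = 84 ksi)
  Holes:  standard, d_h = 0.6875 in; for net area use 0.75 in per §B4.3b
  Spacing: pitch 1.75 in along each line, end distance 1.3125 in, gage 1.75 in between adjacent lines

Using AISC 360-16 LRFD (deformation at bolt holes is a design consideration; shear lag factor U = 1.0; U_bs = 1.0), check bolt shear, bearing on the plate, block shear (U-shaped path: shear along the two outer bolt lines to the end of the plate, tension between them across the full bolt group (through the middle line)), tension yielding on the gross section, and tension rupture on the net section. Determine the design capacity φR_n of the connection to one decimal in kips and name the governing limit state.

Bolt shear: A_b = π(0.625)²/4 = 0.3068 in². φR_n = 0.75 × 84 × 0.3068 × 6 × 1 = 116.0 kips.
Bearing (0.3125 in plate, F_u = 58 ksi): end bolts L_c = 1.3125 − 0.6875/2 = 0.96875, R_n = min(1.2×0.96875×0.3125×58, 2.4×0.625×0.3125×58) = 21.07 kips/bolt; interior L_c = 1.75 − 0.6875 = 1.0625, R_n = 23.109 kips/bolt. φR_n = 0.75 × (3×21.07 + 3×23.109) = 99.4 kips.
Block shear: shear path 2×[1.3125+1×1.75] = 2×3.0625 in, A_gv = 1.9141, A_nv = 2×(3.0625 − 1.5×0.75)×0.3125 = 1.2109 in²; tension across gage: (3.5 − 2×0.75)×0.3125 = 0.625 in². R_n = min(0.6×58×1.2109, 0.6×36×1.9141) + 1.0×58×0.625 = min(42.139, 41.345) + 36.25 = 77.595 kips. φR_n = 0.75 × 77.595 = 58.2 kips.
Tension yield (gross): A_g = 5.9375×0.3125 = 1.8555 in². φR_n = 0.90 × 36 × 1.8555 = 60.1 kips.
Tension rupture (net): A_n = (5.9375 − 3×0.75)×0.3125 = 1.1523 in² (U = 1.0, A_e = A_n). φR_n = 0.75 × 58 × 1.1523 = 50.1 kips.
Governing: min(116.0, 99.4, 58.2, 60.1, 50.1) = 50.1 kips → net-section rupture.

50.1 kips (net-section rupture governs)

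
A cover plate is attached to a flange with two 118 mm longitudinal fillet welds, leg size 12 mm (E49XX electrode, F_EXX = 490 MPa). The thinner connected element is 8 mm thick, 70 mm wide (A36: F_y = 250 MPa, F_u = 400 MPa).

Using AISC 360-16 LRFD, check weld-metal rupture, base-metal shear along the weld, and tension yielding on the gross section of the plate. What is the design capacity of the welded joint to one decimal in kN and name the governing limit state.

Weld metal: throat = 0.707×12 = 8.484 mm, L = 2×118 = 236 mm. φR_n = 0.75 × 0.6 × 490 × 8.484 × 236 = 441.5 kN.
Base metal shear (8 mm plate): yield φR_n = 1.0×0.6×250×8×236 = 283.2 kN; rupture φR_n = 0.75×0.6×400×8×236 = 339.8 kN; take 283.2 kN (yield).
Tension yield (gross): A_g = 70×8 = 560 mm². φR_n = 0.90 × 250 × 560 = 126.0 kN.
Governing: min(441.5, 283.2, 126.0) = 126.0 kN → gross-section yield.

126.0 kN (gross-section yield governs)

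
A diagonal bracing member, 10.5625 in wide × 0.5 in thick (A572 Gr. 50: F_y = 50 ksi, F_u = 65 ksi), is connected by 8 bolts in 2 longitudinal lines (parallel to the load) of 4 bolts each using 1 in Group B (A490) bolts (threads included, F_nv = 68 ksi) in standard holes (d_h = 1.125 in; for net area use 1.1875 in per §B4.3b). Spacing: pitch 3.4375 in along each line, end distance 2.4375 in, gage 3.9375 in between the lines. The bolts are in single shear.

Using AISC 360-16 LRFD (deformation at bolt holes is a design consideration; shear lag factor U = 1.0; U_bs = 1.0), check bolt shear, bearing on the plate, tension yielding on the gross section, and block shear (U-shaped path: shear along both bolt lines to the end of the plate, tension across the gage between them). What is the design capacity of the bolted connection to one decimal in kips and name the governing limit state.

237.7 kips (gross-section yield governs)

Bolt shear: A_b = π(1)²/4 = 0.7854 in². φR_n = 0.75 × 68 × 0.7854 × 8 × 1 = 320.4 kips.
Bearing (0.5 in plate, F_u = 65 ksi): end bolts L_c = 2.4375 − 1.125/2 = 1.875, R_n = min(1.2×1.875×0.5×65, 2.4×1×0.5×65) = 73.125 kips/bolt; interior L_c = 3.4375 − 1.125 = 2.3125, R_n = 78 kips/bolt. φR_n = 0.75 × (2×73.125 + 6×78) = 460.7 kips.
Tension yield (gross): A_g = 10.5625×0.5 = 5.2813 in². φR_n = 0.90 × 50 × 5.2813 = 237.7 kips.
Block shear: shear path 2×[2.4375+3×3.4375] = 2×12.75 in, A_gv = 12.75, A_nv = 2×(12.75 − 3.5×1.1875)×0.5 = 8.5938 in²; tension across gage: (3.9375 − 1×1.1875)×0.5 = 1.375 in². R_n = min(0.6×65×8.5938, 0.6×50×12.75) + 1.0×65×1.375 = min(335.16, 382.5) + 89.375 = 424.54 kips. φR_n = 0.75 × 424.54 = 318.4 kips.
Governing: min(320.4, 460.7, 237.7, 318.4) = 237.7 kips → gross-section yield.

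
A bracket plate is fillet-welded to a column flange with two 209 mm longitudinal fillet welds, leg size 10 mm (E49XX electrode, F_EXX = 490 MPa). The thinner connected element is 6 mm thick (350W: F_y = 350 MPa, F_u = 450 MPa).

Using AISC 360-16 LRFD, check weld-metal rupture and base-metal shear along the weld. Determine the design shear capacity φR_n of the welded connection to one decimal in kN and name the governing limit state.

507.9 kN (base-metal shear governs)

Weld metal: throat = 0.707×10 = 7.07 mm, L = 2×209 = 418 mm. φR_n = 0.75 × 0.6 × 490 × 7.07 × 418 = 651.6 kN.
Base metal shear (6 mm plate): yield φR_n = 1.0×0.6×350×6×418 = 526.7 kN; rupture φR_n = 0.75×0.6×450×6×418 = 507.9 kN; take 507.9 kN (rupture).
Governing: min(651.6, 507.9) = 507.9 kN → base-metal shear.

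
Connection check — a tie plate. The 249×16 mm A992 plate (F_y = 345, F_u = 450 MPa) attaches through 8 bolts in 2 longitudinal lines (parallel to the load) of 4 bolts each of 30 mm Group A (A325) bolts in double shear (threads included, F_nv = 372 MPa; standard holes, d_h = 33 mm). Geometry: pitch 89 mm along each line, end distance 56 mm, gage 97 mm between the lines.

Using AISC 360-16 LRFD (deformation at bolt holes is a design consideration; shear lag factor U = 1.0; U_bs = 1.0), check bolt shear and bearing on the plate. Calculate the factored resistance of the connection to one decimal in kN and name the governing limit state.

2689.2 kN (bearing governs)

Bolt shear: A_b = π(30)²/4 = 706.86 mm². φR_n = 0.75 × 372 × 706.86 × 8 × 2 = 3155.4 kN.
Bearing (16 mm plate, F_u = 450 MPa): end bolts L_c = 56 − 33/2 = 39.5, R_n = min(1.2×39.5×16×450, 2.4×30×16×450) = 341.28 kN/bolt; interior L_c = 89 − 33 = 56, R_n = 483.84 kN/bolt. φR_n = 0.75 × (2×341.28 + 6×483.84) = 2689.2 kN.
Governing: min(3155.4, 2689.2) = 2689.2 kN → bearing.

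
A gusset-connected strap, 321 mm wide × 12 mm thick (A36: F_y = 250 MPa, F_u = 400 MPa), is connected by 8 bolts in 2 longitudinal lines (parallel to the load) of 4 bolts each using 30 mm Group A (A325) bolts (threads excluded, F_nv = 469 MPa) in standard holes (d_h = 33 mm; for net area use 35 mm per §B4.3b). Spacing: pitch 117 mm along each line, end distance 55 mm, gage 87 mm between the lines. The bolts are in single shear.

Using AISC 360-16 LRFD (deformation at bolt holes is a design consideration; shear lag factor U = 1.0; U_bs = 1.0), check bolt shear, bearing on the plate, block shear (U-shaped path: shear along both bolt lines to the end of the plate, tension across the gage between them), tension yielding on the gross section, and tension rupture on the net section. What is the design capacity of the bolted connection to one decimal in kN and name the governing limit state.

Bolt shear: A_b = π(30)²/4 = 706.86 mm². φR_n = 0.75 × 469 × 706.86 × 8 × 1 = 1989.1 kN.
Bearing (12 mm plate, F_u = 400 MPa): end bolts L_c = 55 − 33/2 = 38.5, R_n = min(1.2×38.5×12×400, 2.4×30×12×400) = 221.76 kN/bolt; interior L_c = 117 − 33 = 84, R_n = 345.6 kN/bolt. φR_n = 0.75 × (2×221.76 + 6×345.6) = 1887.8 kN.
Block shear: shear path 2×[55+3×117] = 2×406 mm, A_gv = 9744, A_nv = 2×(406 − 3.5×35)×12 = 6804 mm²; tension across gage: (87 − 1×35)×12 = 624 mm². R_n = min(0.6×400×6804, 0.6×250×9744) + 1.0×400×624 = min(1633, 1461.6) + 249.6 = 1711.2 kN. φR_n = 0.75 × 1711.2 = 1283.4 kN.
Tension yield (gross): A_g = 321×12 = 3852 mm². φR_n = 0.90 × 250 × 3852 = 866.7 kN.
Tension rupture (net): A_n = (321 − 2×35)×12 = 3012 mm² (U = 1.0, A_e = A_n). φR_n = 0.75 × 400 × 3012 = 903.6 kN.
Governing: min(1989.1, 1887.8, 1283.4, 866.7, 903.6) = 866.7 kN → gross-section yield.

866.7 kN (gross-section yield governs)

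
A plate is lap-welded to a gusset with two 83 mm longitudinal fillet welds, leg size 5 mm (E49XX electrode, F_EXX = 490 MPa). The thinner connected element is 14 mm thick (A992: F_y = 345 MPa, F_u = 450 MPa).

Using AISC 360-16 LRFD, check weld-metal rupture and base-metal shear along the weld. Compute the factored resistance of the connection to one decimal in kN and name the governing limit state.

129.4 kN (weld metal governs)

Weld metal: throat = 0.707×5 = 3.535 mm, L = 2×83 = 166 mm. φR_n = 0.75 × 0.6 × 490 × 3.535 × 166 = 129.4 kN.
Base metal shear (14 mm plate): yield φR_n = 1.0×0.6×345×14×166 = 481.1 kN; rupture φR_n = 0.75×0.6×450×14×166 = 470.6 kN; take 470.6 kN (rupture).
Governing: min(129.4, 470.6) = 129.4 kN → weld metal.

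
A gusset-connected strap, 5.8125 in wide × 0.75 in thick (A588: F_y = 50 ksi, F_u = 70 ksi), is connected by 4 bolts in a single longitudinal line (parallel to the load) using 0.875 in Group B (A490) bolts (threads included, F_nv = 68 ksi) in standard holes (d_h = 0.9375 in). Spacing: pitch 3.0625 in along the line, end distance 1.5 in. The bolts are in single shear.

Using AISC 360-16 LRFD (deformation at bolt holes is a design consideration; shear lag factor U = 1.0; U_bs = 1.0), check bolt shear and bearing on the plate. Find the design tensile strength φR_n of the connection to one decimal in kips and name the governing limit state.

122.7 kips (bolt shear governs)

Bolt shear: A_b = π(0.875)²/4 = 0.60132 in². φR_n = 0.75 × 68 × 0.60132 × 4 × 1 = 122.7 kips.
Bearing (0.75 in plate, F_u = 70 ksi): end bolts L_c = 1.5 − 0.9375/2 = 1.03125, R_n = min(1.2×1.03125×0.75×70, 2.4×0.875×0.75×70) = 64.969 kips/bolt; interior L_c = 3.0625 − 0.9375 = 2.125, R_n = 110.25 kips/bolt. φR_n = 0.75 × (1×64.969 + 3×110.25) = 296.8 kips.
Governing: min(122.7, 296.8) = 122.7 kips → bolt shear.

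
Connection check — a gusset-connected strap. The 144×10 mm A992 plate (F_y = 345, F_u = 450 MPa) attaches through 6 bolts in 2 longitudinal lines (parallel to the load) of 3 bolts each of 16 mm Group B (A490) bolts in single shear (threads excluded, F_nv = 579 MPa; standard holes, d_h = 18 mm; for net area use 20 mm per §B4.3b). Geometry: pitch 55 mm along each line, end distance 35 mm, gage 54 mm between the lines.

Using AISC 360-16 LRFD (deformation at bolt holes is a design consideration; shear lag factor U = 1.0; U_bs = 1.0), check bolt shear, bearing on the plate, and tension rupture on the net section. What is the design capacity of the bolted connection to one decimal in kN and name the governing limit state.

351.0 kN (net-section rupture governs)

Bolt shear: A_b = π(16)²/4 = 201.06 mm². φR_n = 0.75 × 579 × 201.06 × 6 × 1 = 523.9 kN.
Bearing (10 mm plate, F_u = 450 MPa): end bolts L_c = 35 − 18/2 = 26, R_n = min(1.2×26×10×450, 2.4×16×10×450) = 140.4 kN/bolt; interior L_c = 55 − 18 = 37, R_n = 172.8 kN/bolt. φR_n = 0.75 × (2×140.4 + 4×172.8) = 729.0 kN.
Tension rupture (net): A_n = (144 − 2×20)×10 = 1040 mm² (U = 1.0, A_e = A_n). φR_n = 0.75 × 450 × 1040 = 351.0 kN.
Governing: min(523.9, 729.0, 351.0) = 351.0 kN → net-section rupture.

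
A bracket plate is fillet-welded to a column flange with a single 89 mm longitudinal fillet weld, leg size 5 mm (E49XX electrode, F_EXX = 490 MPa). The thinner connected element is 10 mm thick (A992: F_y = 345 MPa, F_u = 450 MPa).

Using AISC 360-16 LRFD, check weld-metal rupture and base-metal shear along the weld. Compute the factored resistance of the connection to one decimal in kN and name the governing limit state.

Weld metal: throat = 0.707×5 = 3.535 mm, L = 89 mm. φR_n = 0.75 × 0.6 × 490 × 3.535 × 89 = 69.4 kN.
Base metal shear (10 mm plate): yield φR_n = 1.0×0.6×345×10×89 = 184.2 kN; rupture φR_n = 0.75×0.6×450×10×89 = 180.2 kN; take 180.2 kN (rupture).
Governing: min(69.4, 180.2) = 69.4 kN → weld metal.

69.4 kN (weld metal governs)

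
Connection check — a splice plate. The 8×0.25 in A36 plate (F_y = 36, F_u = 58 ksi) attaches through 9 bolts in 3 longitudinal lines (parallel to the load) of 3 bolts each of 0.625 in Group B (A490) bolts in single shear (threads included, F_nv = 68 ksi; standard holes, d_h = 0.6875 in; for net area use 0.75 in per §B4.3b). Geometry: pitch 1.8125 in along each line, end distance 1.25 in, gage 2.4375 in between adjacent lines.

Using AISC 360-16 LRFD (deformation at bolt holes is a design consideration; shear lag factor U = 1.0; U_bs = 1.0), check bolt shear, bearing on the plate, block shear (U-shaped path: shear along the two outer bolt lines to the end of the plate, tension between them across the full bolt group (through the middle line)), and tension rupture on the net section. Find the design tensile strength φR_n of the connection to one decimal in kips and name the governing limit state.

62.5 kips (net-section rupture governs)

Bolt shear: A_b = π(0.625)²/4 = 0.3068 in². φR_n = 0.75 × 68 × 0.3068 × 9 × 1 = 140.8 kips.
Bearing (0.25 in plate, F_u = 58 ksi): end bolts L_c = 1.25 − 0.6875/2 = 0.90625, R_n = min(1.2×0.90625×0.25×58, 2.4×0.625×0.25×58) = 15.769 kips/bolt; interior L_c = 1.8125 − 0.6875 = 1.125, R_n = 19.575 kips/bolt. φR_n = 0.75 × (3×15.769 + 6×19.575) = 123.6 kips.
Block shear: shear path 2×[1.25+2×1.8125] = 2×4.875 in, A_gv = 2.4375, A_nv = 2×(4.875 − 2.5×0.75)×0.25 = 1.5 in²; tension across gage: (4.875 − 2×0.75)×0.25 = 0.84375 in². R_n = min(0.6×58×1.5, 0.6×36×2.4375) + 1.0×58×0.84375 = min(52.2, 52.65) + 48.938 = 101.14 kips. φR_n = 0.75 × 101.14 = 75.9 kips.
Tension rupture (net): A_n = (8 − 3×0.75)×0.25 = 1.4375 in² (U = 1.0, A_e = A_n). φR_n = 0.75 × 58 × 1.4375 = 62.5 kips.
Governing: min(140.8, 123.6, 75.9, 62.5) = 62.5 kips → net-section rupture.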